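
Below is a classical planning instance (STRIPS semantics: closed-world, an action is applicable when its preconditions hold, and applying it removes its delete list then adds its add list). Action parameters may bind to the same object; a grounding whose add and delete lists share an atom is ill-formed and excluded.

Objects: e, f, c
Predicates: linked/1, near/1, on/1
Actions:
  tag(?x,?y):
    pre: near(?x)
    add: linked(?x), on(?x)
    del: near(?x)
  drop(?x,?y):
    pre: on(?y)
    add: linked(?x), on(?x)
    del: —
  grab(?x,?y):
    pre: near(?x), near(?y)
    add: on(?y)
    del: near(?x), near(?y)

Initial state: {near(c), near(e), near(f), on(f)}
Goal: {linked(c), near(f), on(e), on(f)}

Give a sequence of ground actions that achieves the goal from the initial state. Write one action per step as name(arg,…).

1. tag(e,e)  →  {linked(e), near(c), near(f), on(e), on(f)}
2. tag(c,e)  →  {linked(c), linked(e), near(f), on(c), on(e), on(f)}

tag(e,e); tag(c,e)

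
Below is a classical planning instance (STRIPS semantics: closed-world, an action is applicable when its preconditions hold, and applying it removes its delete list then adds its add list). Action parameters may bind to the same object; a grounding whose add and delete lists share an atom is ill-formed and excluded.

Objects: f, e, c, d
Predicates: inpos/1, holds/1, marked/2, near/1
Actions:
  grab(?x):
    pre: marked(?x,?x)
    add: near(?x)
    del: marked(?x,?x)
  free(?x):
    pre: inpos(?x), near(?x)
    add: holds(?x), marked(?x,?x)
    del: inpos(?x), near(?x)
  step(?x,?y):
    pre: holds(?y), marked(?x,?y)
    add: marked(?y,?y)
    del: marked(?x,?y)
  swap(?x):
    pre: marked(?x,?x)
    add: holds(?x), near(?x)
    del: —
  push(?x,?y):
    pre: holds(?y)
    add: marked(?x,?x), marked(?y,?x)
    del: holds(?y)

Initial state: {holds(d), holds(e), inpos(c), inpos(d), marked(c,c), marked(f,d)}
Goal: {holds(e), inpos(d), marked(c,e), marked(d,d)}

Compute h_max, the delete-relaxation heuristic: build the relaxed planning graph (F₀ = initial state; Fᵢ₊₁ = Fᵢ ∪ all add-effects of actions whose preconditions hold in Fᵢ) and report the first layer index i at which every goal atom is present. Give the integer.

F0 = init (6 atoms)
F1 = F0 ∪ {holds(c), marked(d,c), marked(d,d), marked(d,e), marked(d,f), marked(e,c), marked(e,d), marked(e,e), marked(e,f), marked(f,f), near(c)}  (17 atoms)
F2 = F1 ∪ {holds(f), marked(c,d), marked(c,e), marked(c,f), near(d), near(e), near(f)}  (24 atoms)
goal ⊆ F2  ⇒  h_max = 2

2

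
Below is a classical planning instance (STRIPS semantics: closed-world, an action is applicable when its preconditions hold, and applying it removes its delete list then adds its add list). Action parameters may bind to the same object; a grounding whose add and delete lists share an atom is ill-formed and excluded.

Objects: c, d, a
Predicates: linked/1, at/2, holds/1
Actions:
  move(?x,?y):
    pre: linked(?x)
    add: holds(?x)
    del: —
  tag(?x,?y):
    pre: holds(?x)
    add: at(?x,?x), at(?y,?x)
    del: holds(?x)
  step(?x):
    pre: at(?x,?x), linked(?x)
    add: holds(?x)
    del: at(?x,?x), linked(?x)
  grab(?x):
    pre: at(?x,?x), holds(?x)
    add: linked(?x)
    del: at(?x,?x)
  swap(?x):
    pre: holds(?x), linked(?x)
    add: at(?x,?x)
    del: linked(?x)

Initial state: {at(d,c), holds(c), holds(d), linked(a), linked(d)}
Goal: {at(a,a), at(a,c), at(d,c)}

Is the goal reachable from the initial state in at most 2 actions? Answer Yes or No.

1. move(a,c)  →  {at(d,c), holds(a), holds(c), holds(d), linked(a), linked(d)}
2. tag(c,a)  →  {at(a,c), at(c,c), at(d,c), holds(a), holds(d), linked(a), linked(d)}
3. tag(a,c)  →  {at(a,a), at(a,c), at(c,a), at(c,c), at(d,c), holds(d), linked(a), linked(d)}
optimal plan length = 3; 3 > 2

No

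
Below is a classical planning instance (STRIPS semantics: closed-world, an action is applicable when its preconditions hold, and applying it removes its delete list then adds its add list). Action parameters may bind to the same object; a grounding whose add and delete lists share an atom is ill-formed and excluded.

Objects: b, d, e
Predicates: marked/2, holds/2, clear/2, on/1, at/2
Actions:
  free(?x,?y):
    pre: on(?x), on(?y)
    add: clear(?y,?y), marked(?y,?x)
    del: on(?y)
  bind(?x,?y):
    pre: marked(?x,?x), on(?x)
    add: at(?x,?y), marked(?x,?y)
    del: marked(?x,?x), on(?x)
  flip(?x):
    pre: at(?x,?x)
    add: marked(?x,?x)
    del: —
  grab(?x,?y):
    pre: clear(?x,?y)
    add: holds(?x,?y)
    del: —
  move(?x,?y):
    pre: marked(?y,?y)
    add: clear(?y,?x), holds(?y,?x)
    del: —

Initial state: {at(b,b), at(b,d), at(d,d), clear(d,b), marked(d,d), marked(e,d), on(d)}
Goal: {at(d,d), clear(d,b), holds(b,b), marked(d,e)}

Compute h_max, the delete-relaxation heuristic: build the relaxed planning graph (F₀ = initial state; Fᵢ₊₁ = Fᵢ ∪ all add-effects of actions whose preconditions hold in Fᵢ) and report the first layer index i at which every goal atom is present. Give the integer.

2

F0 = init (7 atoms)
F1 = F0 ∪ {at(d,b), at(d,e), clear(d,d), clear(d,e), holds(d,b), holds(d,d), holds(d,e), marked(b,b), marked(d,b), marked(d,e)}  (17 atoms)
F2 = F1 ∪ {clear(b,b), clear(b,d), clear(b,e), holds(b,b), holds(b,d), holds(b,e)}  (23 atoms)
goal ⊆ F2  ⇒  h_max = 2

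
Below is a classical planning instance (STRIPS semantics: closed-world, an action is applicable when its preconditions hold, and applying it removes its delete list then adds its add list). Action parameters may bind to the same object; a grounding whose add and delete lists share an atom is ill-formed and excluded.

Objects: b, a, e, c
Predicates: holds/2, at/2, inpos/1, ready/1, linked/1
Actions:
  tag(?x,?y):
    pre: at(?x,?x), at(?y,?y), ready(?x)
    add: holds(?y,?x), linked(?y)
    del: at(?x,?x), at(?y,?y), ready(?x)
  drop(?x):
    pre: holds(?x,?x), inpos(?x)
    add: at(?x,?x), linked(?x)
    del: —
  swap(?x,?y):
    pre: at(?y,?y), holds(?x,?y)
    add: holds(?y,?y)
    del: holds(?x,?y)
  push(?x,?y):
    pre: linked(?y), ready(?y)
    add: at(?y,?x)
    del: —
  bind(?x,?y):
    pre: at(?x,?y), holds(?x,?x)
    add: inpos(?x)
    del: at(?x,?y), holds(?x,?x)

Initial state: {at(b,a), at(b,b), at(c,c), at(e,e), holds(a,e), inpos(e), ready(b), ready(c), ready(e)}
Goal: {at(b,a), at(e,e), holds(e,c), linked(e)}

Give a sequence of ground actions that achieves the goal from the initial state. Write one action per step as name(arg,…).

1. tag(c,e)  →  {at(b,a), at(b,b), holds(a,e), holds(e,c), inpos(e), linked(e), ready(b), ready(e)}
2. push(e,e)  →  {at(b,a), at(b,b), at(e,e), holds(a,e), holds(e,c), inpos(e), linked(e), ready(b), ready(e)}

tag(c,e); push(e,e)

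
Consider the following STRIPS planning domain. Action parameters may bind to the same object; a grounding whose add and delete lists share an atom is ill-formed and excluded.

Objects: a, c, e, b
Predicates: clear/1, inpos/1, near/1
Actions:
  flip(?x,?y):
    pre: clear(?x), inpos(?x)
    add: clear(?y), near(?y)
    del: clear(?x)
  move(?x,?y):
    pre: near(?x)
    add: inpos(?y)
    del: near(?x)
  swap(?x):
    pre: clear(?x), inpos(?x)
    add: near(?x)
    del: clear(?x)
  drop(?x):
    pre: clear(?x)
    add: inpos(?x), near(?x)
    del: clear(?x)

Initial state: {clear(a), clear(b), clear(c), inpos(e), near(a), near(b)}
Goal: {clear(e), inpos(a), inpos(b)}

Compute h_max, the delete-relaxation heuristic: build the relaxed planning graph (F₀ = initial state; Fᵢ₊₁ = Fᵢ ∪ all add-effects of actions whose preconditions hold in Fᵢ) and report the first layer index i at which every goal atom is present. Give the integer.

F0 = init (6 atoms)
F1 = F0 ∪ {inpos(a), inpos(b), inpos(c), near(c)}  (10 atoms)
F2 = F1 ∪ {clear(e), near(e)}  (12 atoms)
goal ⊆ F2  ⇒  h_max = 2

2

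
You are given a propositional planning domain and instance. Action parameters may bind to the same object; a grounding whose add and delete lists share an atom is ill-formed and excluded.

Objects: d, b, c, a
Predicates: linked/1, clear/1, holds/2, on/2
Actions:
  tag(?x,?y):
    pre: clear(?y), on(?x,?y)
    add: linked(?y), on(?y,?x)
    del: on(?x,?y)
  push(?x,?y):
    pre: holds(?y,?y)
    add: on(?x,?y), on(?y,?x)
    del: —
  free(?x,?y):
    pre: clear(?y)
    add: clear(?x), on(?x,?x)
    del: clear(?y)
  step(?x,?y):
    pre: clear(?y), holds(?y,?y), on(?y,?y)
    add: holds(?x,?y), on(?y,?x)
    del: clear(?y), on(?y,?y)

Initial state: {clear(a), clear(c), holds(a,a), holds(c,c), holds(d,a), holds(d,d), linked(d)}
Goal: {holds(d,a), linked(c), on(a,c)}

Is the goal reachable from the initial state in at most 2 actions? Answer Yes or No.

No

1. push(d,c)  →  {clear(a), clear(c), holds(a,a), holds(c,c), holds(d,a), holds(d,d), linked(d), on(c,d), on(d,c)}
2. tag(d,c)  →  {clear(a), clear(c), holds(a,a), holds(c,c), holds(d,a), holds(d,d), linked(c), linked(d), on(c,d)}
3. push(c,a)  →  {clear(a), clear(c), holds(a,a), holds(c,c), holds(d,a), holds(d,d), linked(c), linked(d), on(a,c), on(c,a), on(c,d)}
optimal plan length = 3; 3 > 2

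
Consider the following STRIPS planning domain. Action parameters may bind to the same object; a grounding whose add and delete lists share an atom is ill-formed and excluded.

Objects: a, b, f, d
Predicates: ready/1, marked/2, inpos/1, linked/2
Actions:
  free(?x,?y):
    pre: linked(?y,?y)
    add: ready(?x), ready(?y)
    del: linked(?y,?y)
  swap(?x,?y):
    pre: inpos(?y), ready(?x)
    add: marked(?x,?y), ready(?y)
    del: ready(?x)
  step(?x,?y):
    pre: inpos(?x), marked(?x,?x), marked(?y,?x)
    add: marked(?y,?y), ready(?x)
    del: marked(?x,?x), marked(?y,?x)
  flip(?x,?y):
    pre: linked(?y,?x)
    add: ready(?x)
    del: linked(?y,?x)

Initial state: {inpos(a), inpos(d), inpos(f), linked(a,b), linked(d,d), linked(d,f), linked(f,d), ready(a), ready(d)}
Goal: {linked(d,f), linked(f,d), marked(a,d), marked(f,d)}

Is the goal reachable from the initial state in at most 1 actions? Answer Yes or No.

No

1. free(f,d)  →  {inpos(a), inpos(d), inpos(f), linked(a,b), linked(d,f), linked(f,d), ready(a), ready(d), ready(f)}
2. swap(a,d)  →  {inpos(a), inpos(d), inpos(f), linked(a,b), linked(d,f), linked(f,d), marked(a,d), ready(d), ready(f)}
3. swap(f,d)  →  {inpos(a), inpos(d), inpos(f), linked(a,b), linked(d,f), linked(f,d), marked(a,d), marked(f,d), ready(d)}
optimal plan length = 3; 3 > 1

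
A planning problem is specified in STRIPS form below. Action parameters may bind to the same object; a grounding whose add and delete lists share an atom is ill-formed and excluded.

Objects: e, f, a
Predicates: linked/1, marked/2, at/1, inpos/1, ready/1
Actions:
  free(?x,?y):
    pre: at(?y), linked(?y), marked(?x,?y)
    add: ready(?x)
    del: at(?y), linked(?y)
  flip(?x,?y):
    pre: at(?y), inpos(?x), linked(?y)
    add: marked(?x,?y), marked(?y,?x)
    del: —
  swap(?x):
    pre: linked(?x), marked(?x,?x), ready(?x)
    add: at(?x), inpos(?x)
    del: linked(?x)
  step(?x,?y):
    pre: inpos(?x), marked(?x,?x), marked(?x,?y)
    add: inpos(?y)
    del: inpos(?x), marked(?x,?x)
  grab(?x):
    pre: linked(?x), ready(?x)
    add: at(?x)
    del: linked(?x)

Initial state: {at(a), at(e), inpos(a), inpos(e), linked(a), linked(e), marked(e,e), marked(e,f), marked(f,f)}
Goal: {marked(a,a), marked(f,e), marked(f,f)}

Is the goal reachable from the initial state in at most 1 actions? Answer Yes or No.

No

1. flip(a,a)  →  {at(a), at(e), inpos(a), inpos(e), linked(a), linked(e), marked(a,a), marked(e,e), marked(e,f), marked(f,f)}
2. step(e,f)  →  {at(a), at(e), inpos(a), inpos(f), linked(a), linked(e), marked(a,a), marked(e,f), marked(f,f)}
3. flip(f,e)  →  {at(a), at(e), inpos(a), inpos(f), linked(a), linked(e), marked(a,a), marked(e,f), marked(f,e), marked(f,f)}
optimal plan length = 3; 3 > 1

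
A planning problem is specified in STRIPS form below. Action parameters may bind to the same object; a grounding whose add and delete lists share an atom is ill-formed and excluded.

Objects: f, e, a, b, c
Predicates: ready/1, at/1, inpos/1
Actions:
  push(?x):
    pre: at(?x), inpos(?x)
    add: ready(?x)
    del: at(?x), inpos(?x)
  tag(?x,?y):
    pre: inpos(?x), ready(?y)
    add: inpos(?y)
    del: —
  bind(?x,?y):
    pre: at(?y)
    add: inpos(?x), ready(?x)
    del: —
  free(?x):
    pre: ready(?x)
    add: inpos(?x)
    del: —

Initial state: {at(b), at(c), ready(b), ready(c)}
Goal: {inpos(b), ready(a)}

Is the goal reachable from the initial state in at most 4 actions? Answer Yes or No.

Yes

1. bind(a,b)  →  {at(b), at(c), inpos(a), ready(a), ready(b), ready(c)}
2. tag(a,b)  →  {at(b), at(c), inpos(a), inpos(b), ready(a), ready(b), ready(c)}
optimal plan length = 2; 2 ≤ 4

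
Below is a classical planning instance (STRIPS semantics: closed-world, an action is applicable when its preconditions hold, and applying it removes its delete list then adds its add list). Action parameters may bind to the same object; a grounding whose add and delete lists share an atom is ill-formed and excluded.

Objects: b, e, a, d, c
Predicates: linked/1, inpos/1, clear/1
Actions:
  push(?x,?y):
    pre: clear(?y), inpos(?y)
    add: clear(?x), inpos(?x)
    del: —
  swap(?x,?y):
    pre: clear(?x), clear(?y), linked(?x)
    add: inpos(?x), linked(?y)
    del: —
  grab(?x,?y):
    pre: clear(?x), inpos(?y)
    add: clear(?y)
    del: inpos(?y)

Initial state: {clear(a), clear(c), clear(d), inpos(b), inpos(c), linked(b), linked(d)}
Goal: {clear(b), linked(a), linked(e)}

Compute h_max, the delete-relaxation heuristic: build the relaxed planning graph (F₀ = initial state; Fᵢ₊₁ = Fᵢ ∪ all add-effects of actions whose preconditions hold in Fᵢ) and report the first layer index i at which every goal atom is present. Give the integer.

F0 = init (7 atoms)
F1 = F0 ∪ {clear(b), clear(e), inpos(a), inpos(d), inpos(e), linked(a), linked(c)}  (14 atoms)
F2 = F1 ∪ {linked(e)}  (15 atoms)
goal ⊆ F2  ⇒  h_max = 2

2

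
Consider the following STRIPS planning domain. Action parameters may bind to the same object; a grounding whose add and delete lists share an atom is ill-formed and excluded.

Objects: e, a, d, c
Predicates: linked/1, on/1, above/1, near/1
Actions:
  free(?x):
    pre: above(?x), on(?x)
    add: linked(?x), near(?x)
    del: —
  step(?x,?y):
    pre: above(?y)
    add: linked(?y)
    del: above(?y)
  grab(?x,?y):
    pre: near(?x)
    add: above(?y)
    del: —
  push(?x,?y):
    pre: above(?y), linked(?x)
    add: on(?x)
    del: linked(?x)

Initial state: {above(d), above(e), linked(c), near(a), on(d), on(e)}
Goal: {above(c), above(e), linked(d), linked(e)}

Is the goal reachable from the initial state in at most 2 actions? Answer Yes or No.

1. free(e)  →  {above(d), above(e), linked(c), linked(e), near(a), near(e), on(d), on(e)}
2. free(d)  →  {above(d), above(e), linked(c), linked(d), linked(e), near(a), near(d), near(e), on(d), on(e)}
3. grab(e,c)  →  {above(c), above(d), above(e), linked(c), linked(d), linked(e), near(a), near(d), near(e), on(d), on(e)}
optimal plan length = 3; 3 > 2

No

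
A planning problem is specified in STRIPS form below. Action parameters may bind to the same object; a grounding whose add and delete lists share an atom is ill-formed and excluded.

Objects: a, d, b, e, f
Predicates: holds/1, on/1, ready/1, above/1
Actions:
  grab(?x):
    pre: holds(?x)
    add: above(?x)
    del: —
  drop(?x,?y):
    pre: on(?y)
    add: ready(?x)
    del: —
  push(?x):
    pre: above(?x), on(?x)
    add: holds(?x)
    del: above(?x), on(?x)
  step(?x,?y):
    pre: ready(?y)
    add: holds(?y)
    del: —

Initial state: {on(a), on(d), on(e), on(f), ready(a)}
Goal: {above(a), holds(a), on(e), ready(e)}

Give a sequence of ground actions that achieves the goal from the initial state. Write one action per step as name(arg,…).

drop(e,a); step(a,a); grab(a)

1. drop(e,a)  →  {on(a), on(d), on(e), on(f), ready(a), ready(e)}
2. step(a,a)  →  {holds(a), on(a), on(d), on(e), on(f), ready(a), ready(e)}
3. grab(a)  →  {above(a), holds(a), on(a), on(d), on(e), on(f), ready(a), ready(e)}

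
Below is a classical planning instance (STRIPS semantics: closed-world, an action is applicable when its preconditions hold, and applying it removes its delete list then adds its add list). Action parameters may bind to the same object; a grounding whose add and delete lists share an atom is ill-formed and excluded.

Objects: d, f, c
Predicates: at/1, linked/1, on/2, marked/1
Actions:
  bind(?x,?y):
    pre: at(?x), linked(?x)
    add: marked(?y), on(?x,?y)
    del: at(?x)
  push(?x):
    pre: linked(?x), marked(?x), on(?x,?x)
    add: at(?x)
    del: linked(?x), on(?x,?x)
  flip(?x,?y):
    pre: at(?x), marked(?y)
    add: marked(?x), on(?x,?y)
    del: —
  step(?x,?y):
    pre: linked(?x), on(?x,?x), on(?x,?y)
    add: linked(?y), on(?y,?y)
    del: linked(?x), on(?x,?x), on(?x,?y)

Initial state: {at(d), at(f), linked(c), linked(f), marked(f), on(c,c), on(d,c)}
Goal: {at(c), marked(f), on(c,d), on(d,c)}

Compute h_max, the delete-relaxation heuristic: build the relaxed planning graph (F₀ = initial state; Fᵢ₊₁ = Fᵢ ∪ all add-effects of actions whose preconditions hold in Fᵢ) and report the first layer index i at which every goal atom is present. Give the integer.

F0 = init (7 atoms)
F1 = F0 ∪ {marked(c), marked(d), on(d,f), on(f,c), on(f,d), on(f,f)}  (13 atoms)
F2 = F1 ∪ {at(c), linked(d), on(d,d)}  (16 atoms)
F3 = F2 ∪ {on(c,d), on(c,f)}  (18 atoms)
goal ⊆ F3  ⇒  h_max = 3

3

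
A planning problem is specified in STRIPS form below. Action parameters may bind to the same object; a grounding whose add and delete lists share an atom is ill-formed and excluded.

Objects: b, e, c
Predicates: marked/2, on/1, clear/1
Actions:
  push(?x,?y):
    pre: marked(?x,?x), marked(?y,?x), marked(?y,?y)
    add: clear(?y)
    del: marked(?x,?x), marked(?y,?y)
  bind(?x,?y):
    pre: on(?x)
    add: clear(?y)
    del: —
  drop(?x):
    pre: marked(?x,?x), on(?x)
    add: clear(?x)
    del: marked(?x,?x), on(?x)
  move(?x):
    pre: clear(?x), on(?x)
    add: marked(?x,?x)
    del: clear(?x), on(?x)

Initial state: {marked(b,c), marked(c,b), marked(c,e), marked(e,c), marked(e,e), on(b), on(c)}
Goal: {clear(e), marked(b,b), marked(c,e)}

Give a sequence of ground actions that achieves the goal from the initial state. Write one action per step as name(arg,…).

1. push(e,e)  →  {clear(e), marked(b,c), marked(c,b), marked(c,e), marked(e,c), on(b), on(c)}
2. bind(b,b)  →  {clear(b), clear(e), marked(b,c), marked(c,b), marked(c,e), marked(e,c), on(b), on(c)}
3. move(b)  →  {clear(e), marked(b,b), marked(b,c), marked(c,b), marked(c,e), marked(e,c), on(c)}

push(e,e); bind(b,b); move(b)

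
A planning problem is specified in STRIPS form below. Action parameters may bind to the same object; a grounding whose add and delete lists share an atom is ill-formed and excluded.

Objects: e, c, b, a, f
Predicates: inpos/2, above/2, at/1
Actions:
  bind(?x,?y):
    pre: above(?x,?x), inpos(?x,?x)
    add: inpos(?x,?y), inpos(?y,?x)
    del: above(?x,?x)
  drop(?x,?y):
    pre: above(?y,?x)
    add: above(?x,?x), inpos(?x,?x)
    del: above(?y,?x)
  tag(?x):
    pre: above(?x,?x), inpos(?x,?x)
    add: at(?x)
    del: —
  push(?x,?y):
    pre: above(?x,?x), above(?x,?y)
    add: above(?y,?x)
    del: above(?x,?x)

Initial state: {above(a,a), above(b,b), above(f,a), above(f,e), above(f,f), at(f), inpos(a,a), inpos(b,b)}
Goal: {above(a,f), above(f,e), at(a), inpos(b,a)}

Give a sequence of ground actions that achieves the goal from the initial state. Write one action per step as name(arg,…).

1. bind(b,a)  →  {above(a,a), above(f,a), above(f,e), above(f,f), at(f), inpos(a,a), inpos(a,b), inpos(b,a), inpos(b,b)}
2. tag(a)  →  {above(a,a), above(f,a), above(f,e), above(f,f), at(a), at(f), inpos(a,a), inpos(a,b), inpos(b,a), inpos(b,b)}
3. push(f,a)  →  {above(a,a), above(a,f), above(f,a), above(f,e), at(a), at(f), inpos(a,a), inpos(a,b), inpos(b,a), inpos(b,b)}

bind(b,a); tag(a); push(f,a)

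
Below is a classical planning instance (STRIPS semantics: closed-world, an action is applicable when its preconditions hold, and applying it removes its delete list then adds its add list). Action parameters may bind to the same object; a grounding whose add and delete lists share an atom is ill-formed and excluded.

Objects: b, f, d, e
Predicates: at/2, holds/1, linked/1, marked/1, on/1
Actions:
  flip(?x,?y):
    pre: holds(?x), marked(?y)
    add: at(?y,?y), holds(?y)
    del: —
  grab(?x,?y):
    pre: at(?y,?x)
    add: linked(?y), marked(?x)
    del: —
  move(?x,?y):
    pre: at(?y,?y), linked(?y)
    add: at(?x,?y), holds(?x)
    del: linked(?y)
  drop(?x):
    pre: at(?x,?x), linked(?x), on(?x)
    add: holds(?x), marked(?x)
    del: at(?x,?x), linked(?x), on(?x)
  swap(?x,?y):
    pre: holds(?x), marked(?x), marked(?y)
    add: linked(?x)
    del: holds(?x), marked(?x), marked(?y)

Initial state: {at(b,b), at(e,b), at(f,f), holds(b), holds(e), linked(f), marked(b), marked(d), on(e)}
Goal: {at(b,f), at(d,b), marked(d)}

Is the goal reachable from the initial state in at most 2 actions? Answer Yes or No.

No

1. grab(b,b)  →  {at(b,b), at(e,b), at(f,f), holds(b), holds(e), linked(b), linked(f), marked(b), marked(d), on(e)}
2. move(b,f)  →  {at(b,b), at(b,f), at(e,b), at(f,f), holds(b), holds(e), linked(b), marked(b), marked(d), on(e)}
3. move(d,b)  →  {at(b,b), at(b,f), at(d,b), at(e,b), at(f,f), holds(b), holds(d), holds(e), marked(b), marked(d), on(e)}
optimal plan length = 3; 3 > 2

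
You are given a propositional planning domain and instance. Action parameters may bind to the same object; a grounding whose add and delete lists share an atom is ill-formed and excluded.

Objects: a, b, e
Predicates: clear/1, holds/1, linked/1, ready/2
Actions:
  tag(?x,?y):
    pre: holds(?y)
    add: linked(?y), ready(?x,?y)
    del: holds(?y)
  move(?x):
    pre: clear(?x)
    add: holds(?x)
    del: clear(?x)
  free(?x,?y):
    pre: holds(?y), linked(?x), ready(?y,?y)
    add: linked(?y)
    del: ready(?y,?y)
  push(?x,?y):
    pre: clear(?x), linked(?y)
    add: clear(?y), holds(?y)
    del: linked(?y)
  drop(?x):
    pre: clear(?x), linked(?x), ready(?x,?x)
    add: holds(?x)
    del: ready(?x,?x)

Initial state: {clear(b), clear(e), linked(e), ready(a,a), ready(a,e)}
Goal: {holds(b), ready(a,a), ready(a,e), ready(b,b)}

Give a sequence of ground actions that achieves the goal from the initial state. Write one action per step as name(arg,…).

move(b); tag(b,b); push(e,b)

1. move(b)  →  {clear(e), holds(b), linked(e), ready(a,a), ready(a,e)}
2. tag(b,b)  →  {clear(e), linked(b), linked(e), ready(a,a), ready(a,e), ready(b,b)}
3. push(e,b)  →  {clear(b), clear(e), holds(b), linked(e), ready(a,a), ready(a,e), ready(b,b)}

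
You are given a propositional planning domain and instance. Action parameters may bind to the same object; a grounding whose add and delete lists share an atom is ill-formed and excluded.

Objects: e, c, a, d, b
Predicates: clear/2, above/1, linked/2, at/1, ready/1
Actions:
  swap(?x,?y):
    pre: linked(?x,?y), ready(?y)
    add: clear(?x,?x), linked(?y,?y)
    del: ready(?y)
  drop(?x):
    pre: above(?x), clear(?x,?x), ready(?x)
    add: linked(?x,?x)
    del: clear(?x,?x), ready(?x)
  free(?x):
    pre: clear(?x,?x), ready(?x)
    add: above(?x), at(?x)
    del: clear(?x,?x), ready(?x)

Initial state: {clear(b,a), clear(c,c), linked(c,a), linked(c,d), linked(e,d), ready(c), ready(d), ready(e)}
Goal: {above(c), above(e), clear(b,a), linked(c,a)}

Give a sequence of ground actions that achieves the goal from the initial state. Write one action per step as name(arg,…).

swap(e,d); free(e); free(c)

1. swap(e,d)  →  {clear(b,a), clear(c,c), clear(e,e), linked(c,a), linked(c,d), linked(d,d), linked(e,d), ready(c), ready(e)}
2. free(e)  →  {above(e), at(e), clear(b,a), clear(c,c), linked(c,a), linked(c,d), linked(d,d), linked(e,d), ready(c)}
3. free(c)  →  {above(c), above(e), at(c), at(e), clear(b,a), linked(c,a), linked(c,d), linked(d,d), linked(e,d)}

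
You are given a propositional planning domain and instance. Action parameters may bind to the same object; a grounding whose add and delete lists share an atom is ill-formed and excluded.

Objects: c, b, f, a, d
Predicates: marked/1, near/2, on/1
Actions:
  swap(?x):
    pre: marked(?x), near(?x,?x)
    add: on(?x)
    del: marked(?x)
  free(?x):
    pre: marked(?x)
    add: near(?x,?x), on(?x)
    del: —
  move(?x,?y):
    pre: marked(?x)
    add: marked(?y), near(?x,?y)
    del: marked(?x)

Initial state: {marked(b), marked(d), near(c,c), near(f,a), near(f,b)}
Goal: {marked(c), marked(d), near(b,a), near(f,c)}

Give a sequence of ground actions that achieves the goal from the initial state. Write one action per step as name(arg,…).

1. move(b,a)  →  {marked(a), marked(d), near(b,a), near(c,c), near(f,a), near(f,b)}
2. move(a,f)  →  {marked(d), marked(f), near(a,f), near(b,a), near(c,c), near(f,a), near(f,b)}
3. move(f,c)  →  {marked(c), marked(d), near(a,f), near(b,a), near(c,c), near(f,a), near(f,b), near(f,c)}

move(b,a); move(a,f); move(f,c)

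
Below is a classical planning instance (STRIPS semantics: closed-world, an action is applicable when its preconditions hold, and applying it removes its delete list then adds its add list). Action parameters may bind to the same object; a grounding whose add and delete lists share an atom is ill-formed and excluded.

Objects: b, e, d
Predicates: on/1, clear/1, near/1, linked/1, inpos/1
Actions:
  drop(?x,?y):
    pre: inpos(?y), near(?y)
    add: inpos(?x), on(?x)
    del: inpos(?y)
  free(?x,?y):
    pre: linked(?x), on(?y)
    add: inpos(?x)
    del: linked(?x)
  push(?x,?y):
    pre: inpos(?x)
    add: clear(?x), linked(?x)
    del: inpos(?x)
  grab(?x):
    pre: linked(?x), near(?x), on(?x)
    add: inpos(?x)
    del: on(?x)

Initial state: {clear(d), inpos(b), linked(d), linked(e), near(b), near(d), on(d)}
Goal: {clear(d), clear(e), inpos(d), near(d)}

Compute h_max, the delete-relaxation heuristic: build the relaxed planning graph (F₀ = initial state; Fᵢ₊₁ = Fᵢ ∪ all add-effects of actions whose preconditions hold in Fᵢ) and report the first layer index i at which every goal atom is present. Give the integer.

F0 = init (7 atoms)
F1 = F0 ∪ {clear(b), inpos(d), inpos(e), linked(b), on(e)}  (12 atoms)
F2 = F1 ∪ {clear(e), on(b)}  (14 atoms)
goal ⊆ F2  ⇒  h_max = 2

2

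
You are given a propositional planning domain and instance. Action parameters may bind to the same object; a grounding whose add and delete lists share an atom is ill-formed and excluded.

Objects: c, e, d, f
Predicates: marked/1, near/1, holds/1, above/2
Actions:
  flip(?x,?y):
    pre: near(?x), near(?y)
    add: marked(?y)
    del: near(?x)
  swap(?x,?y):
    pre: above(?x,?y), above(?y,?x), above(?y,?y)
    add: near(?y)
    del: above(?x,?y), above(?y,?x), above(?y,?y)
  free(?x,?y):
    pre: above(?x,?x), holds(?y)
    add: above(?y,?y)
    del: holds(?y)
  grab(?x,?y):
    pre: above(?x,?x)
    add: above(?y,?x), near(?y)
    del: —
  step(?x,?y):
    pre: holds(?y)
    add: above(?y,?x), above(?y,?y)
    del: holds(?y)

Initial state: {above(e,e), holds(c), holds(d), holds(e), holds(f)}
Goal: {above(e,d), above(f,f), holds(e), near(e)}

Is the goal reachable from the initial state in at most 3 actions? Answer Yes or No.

1. free(e,d)  →  {above(d,d), above(e,e), holds(c), holds(e), holds(f)}
2. free(e,f)  →  {above(d,d), above(e,e), above(f,f), holds(c), holds(e)}
3. grab(d,e)  →  {above(d,d), above(e,d), above(e,e), above(f,f), holds(c), holds(e), near(e)}
optimal plan length = 3; 3 ≤ 3

Yes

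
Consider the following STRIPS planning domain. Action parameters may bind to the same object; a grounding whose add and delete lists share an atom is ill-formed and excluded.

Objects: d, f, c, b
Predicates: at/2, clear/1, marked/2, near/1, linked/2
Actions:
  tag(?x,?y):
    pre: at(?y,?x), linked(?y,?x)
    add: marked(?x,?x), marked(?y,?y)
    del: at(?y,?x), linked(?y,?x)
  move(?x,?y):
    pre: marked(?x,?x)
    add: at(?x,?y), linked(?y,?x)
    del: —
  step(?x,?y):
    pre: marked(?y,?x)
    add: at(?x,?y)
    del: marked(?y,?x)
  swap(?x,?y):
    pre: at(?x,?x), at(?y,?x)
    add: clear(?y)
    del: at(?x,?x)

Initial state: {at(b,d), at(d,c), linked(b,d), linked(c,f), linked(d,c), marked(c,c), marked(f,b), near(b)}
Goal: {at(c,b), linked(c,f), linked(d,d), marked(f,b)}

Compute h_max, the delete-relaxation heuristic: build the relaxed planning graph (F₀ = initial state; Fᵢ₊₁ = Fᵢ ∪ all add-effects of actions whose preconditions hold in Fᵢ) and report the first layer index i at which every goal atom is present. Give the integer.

2

F0 = init (8 atoms)
F1 = F0 ∪ {at(b,f), at(c,b), at(c,c), at(c,d), at(c,f), linked(b,c), linked(c,c), linked(f,c), marked(b,b), marked(d,d)}  (18 atoms)
F2 = F1 ∪ {at(b,b), at(b,c), at(d,b), at(d,d), at(d,f), clear(c), clear(d), linked(b,b), linked(c,b), linked(c,d), linked(d,b), linked(d,d), linked(f,b), linked(f,d), marked(f,f)}  (33 atoms)
goal ⊆ F2  ⇒  h_max = 2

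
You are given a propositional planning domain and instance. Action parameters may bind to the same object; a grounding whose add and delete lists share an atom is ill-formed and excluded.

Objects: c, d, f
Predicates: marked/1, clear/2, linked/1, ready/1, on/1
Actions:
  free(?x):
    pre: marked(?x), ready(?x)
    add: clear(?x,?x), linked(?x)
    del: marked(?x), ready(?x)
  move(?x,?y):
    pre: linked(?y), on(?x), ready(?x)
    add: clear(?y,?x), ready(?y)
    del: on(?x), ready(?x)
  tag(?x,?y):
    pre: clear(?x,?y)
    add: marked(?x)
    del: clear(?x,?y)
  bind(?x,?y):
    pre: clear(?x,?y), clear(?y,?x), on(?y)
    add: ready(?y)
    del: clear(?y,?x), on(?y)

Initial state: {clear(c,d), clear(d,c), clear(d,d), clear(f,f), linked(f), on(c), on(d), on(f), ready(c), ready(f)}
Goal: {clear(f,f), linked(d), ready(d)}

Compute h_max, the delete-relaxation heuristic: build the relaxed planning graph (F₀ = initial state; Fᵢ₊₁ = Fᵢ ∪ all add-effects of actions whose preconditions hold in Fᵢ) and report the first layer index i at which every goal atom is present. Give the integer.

2

F0 = init (10 atoms)
F1 = F0 ∪ {clear(f,c), marked(c), marked(d), marked(f), ready(d)}  (15 atoms)
F2 = F1 ∪ {clear(c,c), clear(f,d), linked(c), linked(d)}  (19 atoms)
goal ⊆ F2  ⇒  h_max = 2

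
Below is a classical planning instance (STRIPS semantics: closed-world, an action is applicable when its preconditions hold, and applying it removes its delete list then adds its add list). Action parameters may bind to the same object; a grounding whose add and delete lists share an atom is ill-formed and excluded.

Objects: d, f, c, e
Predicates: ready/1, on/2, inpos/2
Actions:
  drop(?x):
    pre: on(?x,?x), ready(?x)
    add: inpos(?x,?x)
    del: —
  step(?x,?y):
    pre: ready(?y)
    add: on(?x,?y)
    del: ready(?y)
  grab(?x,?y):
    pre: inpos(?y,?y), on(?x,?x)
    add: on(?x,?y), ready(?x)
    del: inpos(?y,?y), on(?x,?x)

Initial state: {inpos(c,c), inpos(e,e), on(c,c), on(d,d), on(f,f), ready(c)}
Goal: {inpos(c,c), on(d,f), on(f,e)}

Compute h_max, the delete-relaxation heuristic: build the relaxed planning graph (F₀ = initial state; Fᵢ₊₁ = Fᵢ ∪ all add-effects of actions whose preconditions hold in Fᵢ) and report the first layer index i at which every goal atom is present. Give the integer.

F0 = init (6 atoms)
F1 = F0 ∪ {on(c,e), on(d,c), on(d,e), on(e,c), on(f,c), on(f,e), ready(d), ready(f)}  (14 atoms)
F2 = F1 ∪ {inpos(d,d), inpos(f,f), on(c,d), on(c,f), on(d,f), on(e,d), on(e,f), on(f,d)}  (22 atoms)
goal ⊆ F2  ⇒  h_max = 2

2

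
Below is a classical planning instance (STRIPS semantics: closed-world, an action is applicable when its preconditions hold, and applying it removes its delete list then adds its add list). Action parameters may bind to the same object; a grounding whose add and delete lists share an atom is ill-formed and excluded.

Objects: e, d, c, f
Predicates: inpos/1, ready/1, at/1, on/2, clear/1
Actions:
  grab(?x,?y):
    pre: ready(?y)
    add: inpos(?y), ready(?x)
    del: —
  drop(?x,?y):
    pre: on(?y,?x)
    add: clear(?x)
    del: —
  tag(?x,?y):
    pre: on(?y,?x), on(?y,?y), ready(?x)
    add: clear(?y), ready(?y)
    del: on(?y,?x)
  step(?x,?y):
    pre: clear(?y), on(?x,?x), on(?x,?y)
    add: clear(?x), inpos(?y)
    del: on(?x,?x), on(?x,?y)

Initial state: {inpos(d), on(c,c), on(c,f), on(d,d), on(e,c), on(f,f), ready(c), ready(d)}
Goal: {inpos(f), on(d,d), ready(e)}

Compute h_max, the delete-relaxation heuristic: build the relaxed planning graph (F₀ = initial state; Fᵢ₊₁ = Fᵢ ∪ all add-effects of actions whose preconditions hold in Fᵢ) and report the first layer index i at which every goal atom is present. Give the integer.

2

F0 = init (8 atoms)
F1 = F0 ∪ {clear(c), clear(d), clear(f), inpos(c), ready(e), ready(f)}  (14 atoms)
F2 = F1 ∪ {inpos(e), inpos(f)}  (16 atoms)
goal ⊆ F2  ⇒  h_max = 2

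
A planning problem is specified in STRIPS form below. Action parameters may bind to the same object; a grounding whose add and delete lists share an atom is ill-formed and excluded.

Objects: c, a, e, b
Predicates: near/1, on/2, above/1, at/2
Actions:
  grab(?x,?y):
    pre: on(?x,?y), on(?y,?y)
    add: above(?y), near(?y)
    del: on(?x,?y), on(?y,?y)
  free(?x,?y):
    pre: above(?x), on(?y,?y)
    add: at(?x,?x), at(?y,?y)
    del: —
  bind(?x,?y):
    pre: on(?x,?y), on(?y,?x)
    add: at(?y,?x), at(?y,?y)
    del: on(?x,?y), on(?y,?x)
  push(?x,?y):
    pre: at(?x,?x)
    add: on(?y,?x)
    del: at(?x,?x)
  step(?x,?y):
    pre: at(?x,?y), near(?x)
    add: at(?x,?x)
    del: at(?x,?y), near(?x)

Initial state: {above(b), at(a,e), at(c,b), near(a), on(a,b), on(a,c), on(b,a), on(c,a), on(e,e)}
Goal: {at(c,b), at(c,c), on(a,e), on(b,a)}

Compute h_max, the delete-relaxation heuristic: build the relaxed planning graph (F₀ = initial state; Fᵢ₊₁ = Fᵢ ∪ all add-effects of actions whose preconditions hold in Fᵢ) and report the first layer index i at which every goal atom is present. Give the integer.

2

F0 = init (9 atoms)
F1 = F0 ∪ {above(e), at(a,a), at(a,b), at(a,c), at(b,a), at(b,b), at(c,a), at(c,c), at(e,e), near(e)}  (19 atoms)
F2 = F1 ∪ {on(a,a), on(a,e), on(b,b), on(b,c), on(b,e), on(c,b), on(c,c), on(c,e), on(e,a), on(e,b), on(e,c)}  (30 atoms)
goal ⊆ F2  ⇒  h_max = 2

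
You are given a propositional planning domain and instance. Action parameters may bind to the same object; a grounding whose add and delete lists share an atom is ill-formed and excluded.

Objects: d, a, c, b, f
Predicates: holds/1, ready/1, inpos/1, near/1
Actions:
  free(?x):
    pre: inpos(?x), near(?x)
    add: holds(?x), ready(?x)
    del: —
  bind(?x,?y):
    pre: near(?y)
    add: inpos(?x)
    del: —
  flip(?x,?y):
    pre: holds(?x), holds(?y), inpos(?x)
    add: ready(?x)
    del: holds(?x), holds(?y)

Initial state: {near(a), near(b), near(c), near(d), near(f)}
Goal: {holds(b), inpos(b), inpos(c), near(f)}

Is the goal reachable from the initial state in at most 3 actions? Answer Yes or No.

1. bind(c,d)  →  {inpos(c), near(a), near(b), near(c), near(d), near(f)}
2. bind(b,d)  →  {inpos(b), inpos(c), near(a), near(b), near(c), near(d), near(f)}
3. free(b)  →  {holds(b), inpos(b), inpos(c), near(a), near(b), near(c), near(d), near(f), ready(b)}
optimal plan length = 3; 3 ≤ 3

Yes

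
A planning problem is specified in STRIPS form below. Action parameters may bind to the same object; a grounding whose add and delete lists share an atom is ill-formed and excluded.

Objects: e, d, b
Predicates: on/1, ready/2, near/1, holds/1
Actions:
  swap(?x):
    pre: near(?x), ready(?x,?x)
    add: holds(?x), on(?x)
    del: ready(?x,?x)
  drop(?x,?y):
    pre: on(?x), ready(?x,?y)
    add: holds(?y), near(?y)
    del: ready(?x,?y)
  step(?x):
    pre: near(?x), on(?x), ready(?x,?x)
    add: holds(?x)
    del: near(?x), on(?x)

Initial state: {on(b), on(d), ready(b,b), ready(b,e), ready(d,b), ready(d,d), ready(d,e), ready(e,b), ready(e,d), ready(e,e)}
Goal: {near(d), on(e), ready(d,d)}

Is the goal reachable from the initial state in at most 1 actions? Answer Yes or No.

No

1. drop(d,e)  →  {holds(e), near(e), on(b), on(d), ready(b,b), ready(b,e), ready(d,b), ready(d,d), ready(e,b), ready(e,d), ready(e,e)}
2. swap(e)  →  {holds(e), near(e), on(b), on(d), on(e), ready(b,b), ready(b,e), ready(d,b), ready(d,d), ready(e,b), ready(e,d)}
3. drop(e,d)  →  {holds(d), holds(e), near(d), near(e), on(b), on(d), on(e), ready(b,b), ready(b,e), ready(d,b), ready(d,d), ready(e,b)}
optimal plan length = 3; 3 > 1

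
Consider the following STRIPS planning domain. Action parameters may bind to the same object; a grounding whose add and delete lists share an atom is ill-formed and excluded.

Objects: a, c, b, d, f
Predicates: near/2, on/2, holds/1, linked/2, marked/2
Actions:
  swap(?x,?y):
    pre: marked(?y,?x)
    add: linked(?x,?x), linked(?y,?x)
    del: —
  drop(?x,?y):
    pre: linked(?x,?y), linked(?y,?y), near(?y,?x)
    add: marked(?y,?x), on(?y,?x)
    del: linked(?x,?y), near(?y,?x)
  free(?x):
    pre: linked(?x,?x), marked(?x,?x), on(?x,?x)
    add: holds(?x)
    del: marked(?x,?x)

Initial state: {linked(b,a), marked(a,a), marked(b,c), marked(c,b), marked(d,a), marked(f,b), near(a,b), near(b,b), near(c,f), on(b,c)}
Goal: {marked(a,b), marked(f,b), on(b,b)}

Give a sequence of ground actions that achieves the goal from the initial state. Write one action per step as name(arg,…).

swap(a,a); swap(b,c); drop(b,a); drop(b,b)

1. swap(a,a)  →  {linked(a,a), linked(b,a), marked(a,a), marked(b,c), marked(c,b), marked(d,a), marked(f,b), near(a,b), near(b,b), near(c,f), on(b,c)}
2. swap(b,c)  →  {linked(a,a), linked(b,a), linked(b,b), linked(c,b), marked(a,a), marked(b,c), marked(c,b), marked(d,a), marked(f,b), near(a,b), near(b,b), near(c,f), on(b,c)}
3. drop(b,a)  →  {linked(a,a), linked(b,b), linked(c,b), marked(a,a), marked(a,b), marked(b,c), marked(c,b), marked(d,a), marked(f,b), near(b,b), near(c,f), on(a,b), on(b,c)}
4. drop(b,b)  →  {linked(a,a), linked(c,b), marked(a,a), marked(a,b), marked(b,b), marked(b,c), marked(c,b), marked(d,a), marked(f,b), near(c,f), on(a,b), on(b,b), on(b,c)}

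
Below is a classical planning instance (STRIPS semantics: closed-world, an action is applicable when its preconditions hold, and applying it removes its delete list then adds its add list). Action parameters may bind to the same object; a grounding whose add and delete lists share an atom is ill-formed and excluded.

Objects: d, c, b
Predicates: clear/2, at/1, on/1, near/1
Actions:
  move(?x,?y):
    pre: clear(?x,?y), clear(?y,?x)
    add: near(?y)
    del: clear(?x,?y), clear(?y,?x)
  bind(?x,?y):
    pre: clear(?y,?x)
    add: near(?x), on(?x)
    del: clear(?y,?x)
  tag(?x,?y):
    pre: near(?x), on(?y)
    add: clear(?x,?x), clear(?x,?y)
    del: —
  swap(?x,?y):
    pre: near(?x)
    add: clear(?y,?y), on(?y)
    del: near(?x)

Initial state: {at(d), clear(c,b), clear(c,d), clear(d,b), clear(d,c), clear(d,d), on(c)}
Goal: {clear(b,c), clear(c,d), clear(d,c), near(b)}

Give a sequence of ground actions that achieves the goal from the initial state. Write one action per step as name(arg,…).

1. bind(b,d)  →  {at(d), clear(c,b), clear(c,d), clear(d,c), clear(d,d), near(b), on(b), on(c)}
2. tag(b,c)  →  {at(d), clear(b,b), clear(b,c), clear(c,b), clear(c,d), clear(d,c), clear(d,d), near(b), on(b), on(c)}

bind(b,d); tag(b,c)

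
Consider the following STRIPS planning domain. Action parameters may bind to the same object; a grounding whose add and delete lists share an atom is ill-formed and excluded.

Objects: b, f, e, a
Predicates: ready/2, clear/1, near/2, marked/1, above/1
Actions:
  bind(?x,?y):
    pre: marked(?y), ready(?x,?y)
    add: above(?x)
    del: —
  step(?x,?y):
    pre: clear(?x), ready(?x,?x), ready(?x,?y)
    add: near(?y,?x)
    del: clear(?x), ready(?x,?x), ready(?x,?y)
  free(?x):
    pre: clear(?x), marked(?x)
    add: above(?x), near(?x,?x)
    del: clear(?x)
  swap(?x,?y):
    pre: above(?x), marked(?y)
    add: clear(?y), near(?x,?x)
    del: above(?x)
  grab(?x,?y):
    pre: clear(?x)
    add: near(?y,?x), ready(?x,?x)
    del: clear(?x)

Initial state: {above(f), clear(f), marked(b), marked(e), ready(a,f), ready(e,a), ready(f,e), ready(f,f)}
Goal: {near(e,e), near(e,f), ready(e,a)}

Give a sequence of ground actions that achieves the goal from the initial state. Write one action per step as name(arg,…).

step(f,e); swap(f,e); free(e)

1. step(f,e)  →  {above(f), marked(b), marked(e), near(e,f), ready(a,f), ready(e,a)}
2. swap(f,e)  →  {clear(e), marked(b), marked(e), near(e,f), near(f,f), ready(a,f), ready(e,a)}
3. free(e)  →  {above(e), marked(b), marked(e), near(e,e), near(e,f), near(f,f), ready(a,f), ready(e,a)}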